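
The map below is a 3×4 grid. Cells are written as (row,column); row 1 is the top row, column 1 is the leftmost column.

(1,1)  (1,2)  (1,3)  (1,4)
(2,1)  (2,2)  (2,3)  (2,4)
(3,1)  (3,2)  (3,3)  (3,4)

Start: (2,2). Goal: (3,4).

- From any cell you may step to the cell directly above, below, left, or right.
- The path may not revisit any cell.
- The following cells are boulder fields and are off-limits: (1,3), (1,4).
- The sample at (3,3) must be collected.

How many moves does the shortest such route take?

Any route passes through (3,3) somewhere between (2,2) and (3,4). Summing Manhattan distances along the two legs ((2,2) → (3,3) → (3,4)) gives a lower bound of 2 + 1 = 3 moves.
A route of 3 moves achieves this: (2,2) → (3,2) → (3,3) → (3,4).
Since 3 matches the lower bound, it is optimal.

3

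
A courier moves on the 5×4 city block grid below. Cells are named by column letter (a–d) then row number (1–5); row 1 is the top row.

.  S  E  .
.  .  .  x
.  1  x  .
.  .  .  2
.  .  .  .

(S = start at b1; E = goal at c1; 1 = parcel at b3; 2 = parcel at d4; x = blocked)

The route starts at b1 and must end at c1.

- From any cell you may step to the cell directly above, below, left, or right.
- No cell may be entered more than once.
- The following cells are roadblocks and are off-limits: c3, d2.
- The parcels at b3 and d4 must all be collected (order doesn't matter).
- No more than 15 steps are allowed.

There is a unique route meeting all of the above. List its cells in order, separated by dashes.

The 15-move cap with required stops at b3, d4 leaves no slack for detours.
Route from b1: left to a1, 4× down (reaching a5), 3× right (reaching d5), up to d4, 2× left (reaching b4), 2× up (reaching b2), right to c2, up to c1 — 15 moves in all.
Check: all required cells visited; 15 ≤ 15 moves.

b1 - a1 - a2 - a3 - a4 - a5 - b5 - c5 - d5 - d4 - c4 - b4 - b3 - b2 - c2 - c1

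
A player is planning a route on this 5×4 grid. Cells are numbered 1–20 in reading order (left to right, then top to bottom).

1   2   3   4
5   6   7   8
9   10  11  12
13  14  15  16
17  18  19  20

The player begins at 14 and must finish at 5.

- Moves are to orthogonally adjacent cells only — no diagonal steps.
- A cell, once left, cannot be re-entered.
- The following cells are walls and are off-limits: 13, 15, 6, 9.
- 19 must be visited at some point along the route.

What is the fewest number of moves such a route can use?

11

Any route passes through 19 somewhere between 14 and 5. Summing Manhattan distances along the two legs (14 → 19 → 5) gives a lower bound of 2 + 5 = 7 moves.
That bound ignores the blocked cells. Measuring each leg by the fewest moves that actually steer around them (14→19: 2; 19→5: 9) raises the lower bound to 11.
A route of 11 moves exists: 14 → 18 → 19 → 20 → 16 → 12 → 8 → 4 → 3 → 2 → 1 → 5.
Since 11 matches that lower bound, it is optimal.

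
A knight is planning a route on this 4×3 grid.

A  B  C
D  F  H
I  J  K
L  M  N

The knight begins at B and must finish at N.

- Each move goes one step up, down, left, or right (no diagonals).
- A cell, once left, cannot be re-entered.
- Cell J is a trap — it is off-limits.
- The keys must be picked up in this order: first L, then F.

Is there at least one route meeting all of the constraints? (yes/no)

no

Ignoring the required order, 2 revisit-free routes from B to N pass through all of L and F; the waypoint orders that occur are F → L (2) — never L → F.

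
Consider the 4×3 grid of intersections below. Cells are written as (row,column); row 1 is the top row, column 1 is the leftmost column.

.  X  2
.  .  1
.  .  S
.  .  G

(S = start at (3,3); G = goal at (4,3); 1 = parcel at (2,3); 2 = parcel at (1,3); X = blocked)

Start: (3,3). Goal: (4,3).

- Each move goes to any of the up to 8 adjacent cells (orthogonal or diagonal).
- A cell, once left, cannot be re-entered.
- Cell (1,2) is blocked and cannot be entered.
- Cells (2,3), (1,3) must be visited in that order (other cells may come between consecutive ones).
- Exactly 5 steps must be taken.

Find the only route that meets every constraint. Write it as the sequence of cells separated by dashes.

The waypoints must appear in the order (2,3), (1,3), with no cell reused.
Route from (3,3): up 2 to (1,3), down-left 1 to (2,2), down 1 to (3,2), down-right 1 to (4,3) — 5 moves in all.
Check: order respected (1 at step 1, 2 at step 2); 5 moves as required.

(3,3) - (2,3) - (1,3) - (2,2) - (3,2) - (4,3)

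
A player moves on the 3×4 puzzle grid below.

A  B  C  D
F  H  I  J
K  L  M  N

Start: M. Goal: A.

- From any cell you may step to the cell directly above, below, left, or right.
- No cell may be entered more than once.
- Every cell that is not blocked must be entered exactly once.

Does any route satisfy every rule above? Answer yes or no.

Colour the cells like a checkerboard: each orthogonal step flips colour, so a Hamiltonian route alternates colours. Here there are 6 cells of one colour and 6 of the other, with start on the same colour as the goal — the counts and endpoints can't be arranged into an alternating sequence of length 12, so no Hamiltonian route exists.

no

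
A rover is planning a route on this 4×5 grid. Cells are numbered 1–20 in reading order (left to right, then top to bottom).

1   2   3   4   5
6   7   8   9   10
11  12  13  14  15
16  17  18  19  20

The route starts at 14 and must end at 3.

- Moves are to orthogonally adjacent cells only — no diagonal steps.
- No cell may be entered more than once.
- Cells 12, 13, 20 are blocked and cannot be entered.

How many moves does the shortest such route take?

The Manhattan distance from 14 to 3 is |3−1| + |4−3| = 3, so at least 3 moves are needed.
A route of 3 moves achieves this: 14 → 9 → 4 → 3.
Since 3 matches the lower bound, it is optimal.

3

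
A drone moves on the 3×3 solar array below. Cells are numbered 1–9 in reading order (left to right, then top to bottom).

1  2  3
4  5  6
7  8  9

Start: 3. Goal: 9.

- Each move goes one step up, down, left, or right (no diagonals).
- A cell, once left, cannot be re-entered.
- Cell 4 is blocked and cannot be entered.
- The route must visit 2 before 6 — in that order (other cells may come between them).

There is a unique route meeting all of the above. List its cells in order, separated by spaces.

The waypoints must appear in the order 2, 6, with no cell reused.
Route from 3: left to 2, down to 5, right to 6, down to 9 — 4 moves in all.
Check: order respected (2 at step 1, 6 at step 3).

3 2 5 6 9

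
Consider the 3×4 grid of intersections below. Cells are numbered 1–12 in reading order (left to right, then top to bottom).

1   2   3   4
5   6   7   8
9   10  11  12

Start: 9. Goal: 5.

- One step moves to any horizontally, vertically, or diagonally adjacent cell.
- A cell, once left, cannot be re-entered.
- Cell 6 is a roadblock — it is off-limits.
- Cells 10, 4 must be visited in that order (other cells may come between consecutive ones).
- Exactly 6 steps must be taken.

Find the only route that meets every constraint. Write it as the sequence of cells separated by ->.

9 -> 10 -> 7 -> 4 -> 3 -> 2 -> 5

The waypoints must appear in the order 10, 4, with no cell reused.
Route from 9: right to 10, 2× up-right (reaching 4), 2× left (reaching 2), down-left to 5 — 6 moves in all.
Check: order respected (10 at step 1, 4 at step 3); 6 moves as required.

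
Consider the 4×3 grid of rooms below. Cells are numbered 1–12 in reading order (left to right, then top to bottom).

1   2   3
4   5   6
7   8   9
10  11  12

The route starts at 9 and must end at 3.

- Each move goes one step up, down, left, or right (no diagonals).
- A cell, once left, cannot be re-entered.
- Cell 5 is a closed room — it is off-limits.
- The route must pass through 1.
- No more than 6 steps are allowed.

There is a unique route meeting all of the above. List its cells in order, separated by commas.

9, 8, 7, 4, 1, 2, 3

Any route must reach 1 and still end at 3 within 6 moves, so the order of the required stops is forced.
Route from 9: 2× left (reaching 7), 2× up (reaching 1), 2× right (reaching 3) — 6 moves in all.
Check: all required cells visited; 6 ≤ 6 moves.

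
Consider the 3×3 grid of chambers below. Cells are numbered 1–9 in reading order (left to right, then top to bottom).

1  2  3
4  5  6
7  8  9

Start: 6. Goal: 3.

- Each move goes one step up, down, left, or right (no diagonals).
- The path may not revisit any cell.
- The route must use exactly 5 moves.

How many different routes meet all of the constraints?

Need simple routes of exactly 5 moves from 6 to 3 (Manhattan distance 1, so 2 moves are spent on a detour and 2 undoing it).
Enumerating: 6 9 8 5 2 3 | 6 5 4 1 2 3.
That gives 2 routes.

2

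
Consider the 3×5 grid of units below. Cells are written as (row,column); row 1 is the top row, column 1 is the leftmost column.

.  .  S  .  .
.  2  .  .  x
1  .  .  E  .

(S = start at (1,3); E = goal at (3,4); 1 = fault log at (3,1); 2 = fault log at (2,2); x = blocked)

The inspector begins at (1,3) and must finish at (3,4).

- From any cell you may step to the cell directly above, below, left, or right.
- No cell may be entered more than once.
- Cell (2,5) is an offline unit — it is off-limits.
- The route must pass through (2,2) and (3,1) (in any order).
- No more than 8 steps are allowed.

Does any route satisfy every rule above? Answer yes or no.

One route that works: (1,3) → (2,3) → (2,2) → (2,1) → (3,1) → (3,2) → (3,3) → (3,4).

yes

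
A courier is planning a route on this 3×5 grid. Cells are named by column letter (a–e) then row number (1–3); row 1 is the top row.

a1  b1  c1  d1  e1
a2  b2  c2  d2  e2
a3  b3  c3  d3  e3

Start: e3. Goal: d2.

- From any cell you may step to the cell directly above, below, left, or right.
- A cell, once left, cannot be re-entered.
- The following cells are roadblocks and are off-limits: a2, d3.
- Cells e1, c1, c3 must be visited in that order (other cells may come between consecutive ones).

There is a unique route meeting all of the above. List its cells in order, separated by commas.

e3, e2, e1, d1, c1, b1, b2, b3, c3, c2, d2

The waypoints must appear in the order e1, c1, c3, with no cell reused.
Route from e3: up 2 to e1, left 3 to b1, down 2 to b3, right 1 to c3, up 1 to c2, right 1 to d2 — 10 moves in all.
Check: order respected (e1 at step 2, c1 at step 4, c3 at step 8).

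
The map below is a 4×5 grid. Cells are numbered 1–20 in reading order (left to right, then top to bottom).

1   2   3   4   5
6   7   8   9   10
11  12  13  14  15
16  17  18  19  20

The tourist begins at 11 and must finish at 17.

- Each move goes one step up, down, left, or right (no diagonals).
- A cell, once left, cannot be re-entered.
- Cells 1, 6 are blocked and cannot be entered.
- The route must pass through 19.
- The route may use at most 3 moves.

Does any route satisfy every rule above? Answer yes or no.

Even ignoring the no-revisit rule, getting from 11 to 17 via 19 needs at least 4 + 2 = 6 moves (Manhattan distance per leg), which exceeds the 3-move limit.

no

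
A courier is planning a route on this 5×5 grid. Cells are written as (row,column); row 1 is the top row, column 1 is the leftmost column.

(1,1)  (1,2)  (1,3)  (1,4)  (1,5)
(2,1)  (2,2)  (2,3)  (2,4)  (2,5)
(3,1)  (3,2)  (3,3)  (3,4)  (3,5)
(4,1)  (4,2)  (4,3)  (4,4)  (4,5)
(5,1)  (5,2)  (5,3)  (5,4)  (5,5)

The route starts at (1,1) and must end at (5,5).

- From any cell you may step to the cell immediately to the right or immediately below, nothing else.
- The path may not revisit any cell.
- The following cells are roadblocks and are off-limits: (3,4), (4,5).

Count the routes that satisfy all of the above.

25

A right/down-only route from (1,1) to (5,5) makes exactly 4 down-moves and 4 right-moves in some order.
With no other constraints that would be C(8,4) = 70 routes.
Subtract routes through each blocked cell (inclusion–exclusion for overlaps): − through (3,4): 30 − through (4,5): 35 + through (3,4)&(4,5): 20 → 25.
That gives 25 routes.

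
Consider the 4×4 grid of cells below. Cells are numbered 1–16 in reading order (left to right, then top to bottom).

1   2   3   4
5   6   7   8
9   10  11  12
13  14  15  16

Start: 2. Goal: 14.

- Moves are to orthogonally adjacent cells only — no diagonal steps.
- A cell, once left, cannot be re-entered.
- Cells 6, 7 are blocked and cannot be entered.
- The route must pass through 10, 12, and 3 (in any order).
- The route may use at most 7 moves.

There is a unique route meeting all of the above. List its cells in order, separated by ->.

Any route must reach 10, 12, and 3 and still end at 14 within 7 moves, so the order of the required stops is forced.
Route from 2: right 2 to 4, down 2 to 12, left 2 to 10, down 1 to 14 — 7 moves in all.
Check: all required cells visited; 7 ≤ 7 moves.

2 -> 3 -> 4 -> 8 -> 12 -> 11 -> 10 -> 14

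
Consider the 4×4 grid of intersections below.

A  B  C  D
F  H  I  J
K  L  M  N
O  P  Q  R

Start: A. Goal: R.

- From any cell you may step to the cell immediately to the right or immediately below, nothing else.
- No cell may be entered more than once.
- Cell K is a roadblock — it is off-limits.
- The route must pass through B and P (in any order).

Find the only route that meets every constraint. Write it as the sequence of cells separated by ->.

A -> B -> H -> L -> P -> Q -> R

Moves only go right or down, so the column and row indices never decrease.
Route from A: right to B, 3× down (reaching P), 2× right (reaching R) — 6 moves in all.
Check: all required cells visited.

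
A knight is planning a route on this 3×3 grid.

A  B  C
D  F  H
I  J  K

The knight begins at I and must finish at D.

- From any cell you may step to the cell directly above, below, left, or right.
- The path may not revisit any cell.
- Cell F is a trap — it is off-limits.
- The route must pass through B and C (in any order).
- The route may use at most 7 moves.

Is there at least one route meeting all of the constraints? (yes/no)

yes

One route that works: I → J → K → H → C → B → A → D.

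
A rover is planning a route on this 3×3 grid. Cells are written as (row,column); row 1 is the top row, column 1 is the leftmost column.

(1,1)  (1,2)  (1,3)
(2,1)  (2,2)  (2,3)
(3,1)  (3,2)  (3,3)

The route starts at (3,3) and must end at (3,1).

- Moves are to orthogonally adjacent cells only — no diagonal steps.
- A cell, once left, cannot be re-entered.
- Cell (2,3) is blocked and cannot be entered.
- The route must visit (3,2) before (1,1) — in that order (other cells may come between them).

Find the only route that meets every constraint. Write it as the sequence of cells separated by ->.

(3,3) -> (3,2) -> (2,2) -> (1,2) -> (1,1) -> (2,1) -> (3,1)

The waypoints must appear in the order (3,2), (1,1), with no cell reused.
Route from (3,3): left to (3,2), 2× up (reaching (1,2)), left to (1,1), 2× down (reaching (3,1)) — 6 moves in all.
Check: order respected ((3,2) at step 1, (1,1) at step 4).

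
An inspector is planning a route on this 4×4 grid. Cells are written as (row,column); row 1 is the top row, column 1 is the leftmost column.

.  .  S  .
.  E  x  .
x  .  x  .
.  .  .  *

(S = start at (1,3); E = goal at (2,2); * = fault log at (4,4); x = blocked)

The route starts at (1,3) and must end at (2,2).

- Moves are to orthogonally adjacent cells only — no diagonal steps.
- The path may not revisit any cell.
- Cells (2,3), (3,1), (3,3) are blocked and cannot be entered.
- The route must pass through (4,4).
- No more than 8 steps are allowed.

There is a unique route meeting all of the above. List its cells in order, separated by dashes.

(1,3) - (1,4) - (2,4) - (3,4) - (4,4) - (4,3) - (4,2) - (3,2) - (2,2)

The 8-move cap with required stops at (4,4) leaves no slack for detours.
Route from (1,3): right to (1,4), 3× down (reaching (4,4)), 2× left (reaching (4,2)), 2× up (reaching (2,2)) — 8 moves in all.
Check: all required cells visited; 8 ≤ 8 moves.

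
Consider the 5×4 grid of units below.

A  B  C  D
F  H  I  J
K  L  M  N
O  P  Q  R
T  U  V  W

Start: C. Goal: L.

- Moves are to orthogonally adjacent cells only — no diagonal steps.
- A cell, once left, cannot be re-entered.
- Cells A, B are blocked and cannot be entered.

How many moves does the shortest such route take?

3

The Manhattan distance from C to L is |1−3| + |3−2| = 3, so at least 3 moves are needed.
A route of 3 moves achieves this: C → I → M → L.
Since 3 matches the lower bound, it is optimal.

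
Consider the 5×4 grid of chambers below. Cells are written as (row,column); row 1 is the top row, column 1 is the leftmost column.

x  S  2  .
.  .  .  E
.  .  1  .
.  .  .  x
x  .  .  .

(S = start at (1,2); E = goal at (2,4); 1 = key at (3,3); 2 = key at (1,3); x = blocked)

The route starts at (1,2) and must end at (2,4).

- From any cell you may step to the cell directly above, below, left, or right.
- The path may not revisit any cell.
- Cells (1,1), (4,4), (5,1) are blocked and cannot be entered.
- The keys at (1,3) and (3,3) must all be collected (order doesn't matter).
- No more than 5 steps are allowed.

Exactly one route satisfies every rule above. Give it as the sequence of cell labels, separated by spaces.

(1,2) (1,3) (2,3) (3,3) (3,4) (2,4)

The 5-move cap with required stops at (1,3), (3,3) leaves no slack for detours.
Route from (1,2): right 1 to (1,3), down 2 to (3,3), right 1 to (3,4), up 1 to (2,4) — 5 moves in all.
Check: all required cells visited; 5 ≤ 5 moves.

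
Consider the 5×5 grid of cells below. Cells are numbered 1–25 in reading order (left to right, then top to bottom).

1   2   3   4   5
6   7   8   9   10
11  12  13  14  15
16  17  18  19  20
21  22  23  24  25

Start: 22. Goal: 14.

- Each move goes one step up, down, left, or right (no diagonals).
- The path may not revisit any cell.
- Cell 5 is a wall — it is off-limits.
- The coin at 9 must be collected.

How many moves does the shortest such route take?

Any route passes through 9 somewhere between 22 and 14. Summing Manhattan distances along the two legs (22 → 9 → 14) gives a lower bound of 5 + 1 = 6 moves.
A route of 6 moves achieves this: 22 → 17 → 12 → 7 → 8 → 9 → 14.
Since 6 matches the lower bound, it is optimal.

6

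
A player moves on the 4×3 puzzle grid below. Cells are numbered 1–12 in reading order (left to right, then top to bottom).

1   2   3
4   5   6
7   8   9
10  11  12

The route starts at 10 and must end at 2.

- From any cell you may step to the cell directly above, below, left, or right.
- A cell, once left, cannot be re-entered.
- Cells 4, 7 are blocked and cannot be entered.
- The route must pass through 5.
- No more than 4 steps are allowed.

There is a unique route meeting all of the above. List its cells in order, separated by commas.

10, 11, 8, 5, 2

The 4-move cap with required stops at 5 leaves no slack for detours.
Route from 10: right 1 to 11, up 3 to 2 — 4 moves in all.
Check: all required cells visited; 4 ≤ 4 moves.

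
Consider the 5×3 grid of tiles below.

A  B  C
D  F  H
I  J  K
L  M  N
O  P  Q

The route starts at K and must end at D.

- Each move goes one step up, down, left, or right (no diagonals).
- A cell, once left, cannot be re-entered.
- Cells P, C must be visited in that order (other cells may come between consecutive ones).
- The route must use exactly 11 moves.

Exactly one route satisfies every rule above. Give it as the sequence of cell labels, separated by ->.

The waypoints must appear in the order P, C, with no cell reused.
Route from K: down 2 to Q, left 1 to P, up 3 to F, right 1 to H, up 1 to C, left 2 to A, down 1 to D — 11 moves in all.
Check: order respected (P at step 3, C at step 8); 11 moves as required.

K -> N -> Q -> P -> M -> J -> F -> H -> C -> B -> A -> D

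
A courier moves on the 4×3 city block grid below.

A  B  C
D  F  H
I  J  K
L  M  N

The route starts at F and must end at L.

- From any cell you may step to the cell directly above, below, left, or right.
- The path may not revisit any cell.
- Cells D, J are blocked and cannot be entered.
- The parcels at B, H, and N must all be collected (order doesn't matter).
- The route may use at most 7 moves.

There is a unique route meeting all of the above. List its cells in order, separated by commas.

F, B, C, H, K, N, M, L

The 7-move cap with required stops at B, H, N leaves no slack for detours.
Route from F: up to B, right to C, 3× down (reaching N), 2× left (reaching L) — 7 moves in all.
Check: all required cells visited; 7 ≤ 7 moves.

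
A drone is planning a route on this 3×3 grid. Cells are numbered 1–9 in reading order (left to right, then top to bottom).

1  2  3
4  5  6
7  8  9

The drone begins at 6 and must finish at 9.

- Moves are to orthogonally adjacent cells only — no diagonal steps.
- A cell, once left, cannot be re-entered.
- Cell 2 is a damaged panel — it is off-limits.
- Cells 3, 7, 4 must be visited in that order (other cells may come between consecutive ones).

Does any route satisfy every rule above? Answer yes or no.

no

3 must be visited but has only one open neighbour (6), and it is neither the start nor the goal — the route would have to enter and leave through 6, re-entering it.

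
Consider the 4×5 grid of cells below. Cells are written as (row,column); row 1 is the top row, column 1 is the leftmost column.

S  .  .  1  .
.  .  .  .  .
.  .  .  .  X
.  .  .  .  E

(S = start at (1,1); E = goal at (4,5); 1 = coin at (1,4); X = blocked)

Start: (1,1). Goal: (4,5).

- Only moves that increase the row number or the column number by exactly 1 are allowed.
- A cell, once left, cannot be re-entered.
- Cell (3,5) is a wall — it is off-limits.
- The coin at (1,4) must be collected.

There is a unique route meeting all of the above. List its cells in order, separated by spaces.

Moves only go right or down, so the column and row indices never decrease.
Route from (1,1): right 3 to (1,4), down 3 to (4,4), right 1 to (4,5) — 7 moves in all.
Check: all required cells visited.

(1,1) (1,2) (1,3) (1,4) (2,4) (3,4) (4,4) (4,5)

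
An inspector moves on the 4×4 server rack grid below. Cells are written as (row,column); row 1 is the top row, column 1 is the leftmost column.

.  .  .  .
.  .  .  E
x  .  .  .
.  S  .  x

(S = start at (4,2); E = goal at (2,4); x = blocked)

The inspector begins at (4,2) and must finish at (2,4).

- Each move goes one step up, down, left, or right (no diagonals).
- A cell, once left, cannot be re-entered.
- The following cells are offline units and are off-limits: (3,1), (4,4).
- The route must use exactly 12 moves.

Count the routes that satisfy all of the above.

Need simple routes of exactly 12 moves from (4,2) to (2,4) (Manhattan distance 4, so 4 moves are spent on a detour and 4 undoing it).
No route satisfies every constraint, so the count is 0.

0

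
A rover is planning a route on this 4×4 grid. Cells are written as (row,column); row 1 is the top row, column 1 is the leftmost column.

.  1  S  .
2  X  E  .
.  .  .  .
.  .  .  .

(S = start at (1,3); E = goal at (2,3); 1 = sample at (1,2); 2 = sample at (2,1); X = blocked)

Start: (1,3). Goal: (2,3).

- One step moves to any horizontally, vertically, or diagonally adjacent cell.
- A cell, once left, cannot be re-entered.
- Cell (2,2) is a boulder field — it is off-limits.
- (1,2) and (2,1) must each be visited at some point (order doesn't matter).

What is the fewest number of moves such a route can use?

4

Any route passes through (1,2) and (2,1) in some order between (1,3) and (2,3). Summing Chebyshev distances along each leg and taking the cheapest ordering ((1,3) → (1,2) → (2,1) → (2,3)) gives a lower bound of 1 + 1 + 2 = 4 moves.
A route of 4 moves achieves this: (1,3) → (1,2) → (2,1) → (3,2) → (2,3).
Since 4 matches the lower bound, it is optimal.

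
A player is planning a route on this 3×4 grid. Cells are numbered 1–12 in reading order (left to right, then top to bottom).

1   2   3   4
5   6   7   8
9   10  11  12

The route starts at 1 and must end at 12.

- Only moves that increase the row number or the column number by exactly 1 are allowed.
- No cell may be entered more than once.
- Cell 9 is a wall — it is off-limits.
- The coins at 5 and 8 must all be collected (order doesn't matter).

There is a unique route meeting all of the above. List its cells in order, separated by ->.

Moves only go right or down, so the column and row indices never decrease.
Route from 1: down 1 to 5, right 3 to 8, down 1 to 12 — 5 moves in all.
Check: all required cells visited.

1 -> 5 -> 6 -> 7 -> 8 -> 12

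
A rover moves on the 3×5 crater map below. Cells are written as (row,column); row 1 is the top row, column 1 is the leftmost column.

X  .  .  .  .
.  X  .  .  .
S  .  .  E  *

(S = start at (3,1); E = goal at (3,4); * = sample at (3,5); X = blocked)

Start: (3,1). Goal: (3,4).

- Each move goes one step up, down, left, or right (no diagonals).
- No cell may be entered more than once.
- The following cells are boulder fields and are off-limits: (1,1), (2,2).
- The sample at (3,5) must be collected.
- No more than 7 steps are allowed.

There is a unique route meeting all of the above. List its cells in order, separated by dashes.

(3,1) - (3,2) - (3,3) - (2,3) - (2,4) - (2,5) - (3,5) - (3,4)

The budget equals the shortest possible length, so every move has to be on a shortest route through the required cells.
Route from (3,1): 2× right (reaching (3,3)), up to (2,3), 2× right (reaching (2,5)), down to (3,5), left to (3,4) — 7 moves in all.
Check: all required cells visited; 7 ≤ 7 moves.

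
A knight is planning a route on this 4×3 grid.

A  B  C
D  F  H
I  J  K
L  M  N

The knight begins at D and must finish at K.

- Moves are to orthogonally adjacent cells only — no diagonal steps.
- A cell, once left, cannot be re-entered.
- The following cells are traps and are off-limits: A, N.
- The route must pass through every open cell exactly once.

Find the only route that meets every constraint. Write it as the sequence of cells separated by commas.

Need to visit all 10 open cells exactly once, starting at D and ending at K.
Cell L has only two open neighbours (I and M), so the path must pass straight through it: one of those is the cell it's entered from and the other is where it exits.
Route from D: 2× down (reaching L), right to M, 3× up (reaching B), right to C, 2× down (reaching K) — 9 moves in all.
Check: all 10 open cells covered.

D, I, L, M, J, F, B, C, H, K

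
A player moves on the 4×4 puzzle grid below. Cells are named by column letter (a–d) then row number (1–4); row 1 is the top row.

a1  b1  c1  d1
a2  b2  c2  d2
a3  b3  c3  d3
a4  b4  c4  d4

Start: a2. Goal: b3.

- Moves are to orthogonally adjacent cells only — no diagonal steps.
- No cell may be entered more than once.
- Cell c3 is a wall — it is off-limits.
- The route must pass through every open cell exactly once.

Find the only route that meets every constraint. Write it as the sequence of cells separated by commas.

Need to visit all 15 open cells exactly once, starting at a2 and ending at b3.
Route from a2: up to a1, right to b1, down to b2, right to c2, up to c1, right to d1, 3× down (reaching d4), 3× left (reaching a4), up to a3, right to b3 — 14 moves in all.
Check: all 15 open cells covered.

a2, a1, b1, b2, c2, c1, d1, d2, d3, d4, c4, b4, a4, a3, b3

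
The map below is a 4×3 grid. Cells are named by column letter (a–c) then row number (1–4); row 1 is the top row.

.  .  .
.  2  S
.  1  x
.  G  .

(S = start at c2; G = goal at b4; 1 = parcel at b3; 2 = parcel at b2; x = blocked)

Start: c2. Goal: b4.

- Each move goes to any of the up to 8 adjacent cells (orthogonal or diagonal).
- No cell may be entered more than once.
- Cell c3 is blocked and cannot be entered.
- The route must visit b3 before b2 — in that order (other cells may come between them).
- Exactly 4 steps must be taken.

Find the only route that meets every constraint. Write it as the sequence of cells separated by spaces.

The waypoints must appear in the order b3, b2, with no cell reused.
Route from c2: down-left to b3, up to b2, down-left to a3, down-right to b4 — 4 moves in all.
Check: order respected (1 at step 1, 2 at step 2); 4 moves as required.

c2 b3 b2 a3 b4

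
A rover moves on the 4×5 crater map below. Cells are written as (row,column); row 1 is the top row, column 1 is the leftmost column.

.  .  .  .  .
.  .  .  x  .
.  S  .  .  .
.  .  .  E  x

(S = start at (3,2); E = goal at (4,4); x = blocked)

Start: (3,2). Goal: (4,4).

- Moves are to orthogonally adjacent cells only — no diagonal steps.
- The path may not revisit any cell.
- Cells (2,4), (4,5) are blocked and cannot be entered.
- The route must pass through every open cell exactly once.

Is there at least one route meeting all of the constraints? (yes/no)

One route that works: (3,2) → (2,2) → (1,2) → (1,1) → (2,1) → (3,1) → (4,1) → (4,2) → (4,3) → (3,3) → (2,3) → (1,3) → (1,4) → (1,5) → (2,5) → (3,5) → (3,4) → (4,4).

yes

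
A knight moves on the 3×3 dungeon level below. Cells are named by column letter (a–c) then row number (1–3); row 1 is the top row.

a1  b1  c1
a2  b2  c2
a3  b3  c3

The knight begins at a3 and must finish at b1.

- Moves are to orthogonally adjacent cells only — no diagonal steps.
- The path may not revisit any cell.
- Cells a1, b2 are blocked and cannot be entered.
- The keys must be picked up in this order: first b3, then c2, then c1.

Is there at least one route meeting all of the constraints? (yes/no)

yes

One route that works: a3 → b3 → c3 → c2 → c1 → b1.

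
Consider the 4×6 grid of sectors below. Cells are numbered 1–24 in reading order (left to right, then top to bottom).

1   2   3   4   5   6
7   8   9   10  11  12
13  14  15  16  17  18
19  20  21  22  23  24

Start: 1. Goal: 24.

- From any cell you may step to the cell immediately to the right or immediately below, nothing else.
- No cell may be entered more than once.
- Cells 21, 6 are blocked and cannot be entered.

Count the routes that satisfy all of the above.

45

A right/down-only route from 1 to 24 makes exactly 3 down-moves and 5 right-moves in some order.
With no other constraints that would be C(8,3) = 56 routes.
Subtract routes through each blocked cell (inclusion–exclusion for overlaps): − through 6: 1 − through 21: 10 → 45.
That gives 45 routes.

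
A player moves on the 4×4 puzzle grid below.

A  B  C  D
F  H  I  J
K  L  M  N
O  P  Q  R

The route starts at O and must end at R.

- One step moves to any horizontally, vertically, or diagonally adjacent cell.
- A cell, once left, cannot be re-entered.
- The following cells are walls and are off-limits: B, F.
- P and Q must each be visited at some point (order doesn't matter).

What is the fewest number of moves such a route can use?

3

Any route passes through P and Q in some order between O and R. Summing Chebyshev distances along each leg and taking the cheapest ordering (O → P → Q → R) gives a lower bound of 1 + 1 + 1 = 3 moves.
A route of 3 moves achieves this: O → P → Q → R.
Since 3 matches the lower bound, it is optimal.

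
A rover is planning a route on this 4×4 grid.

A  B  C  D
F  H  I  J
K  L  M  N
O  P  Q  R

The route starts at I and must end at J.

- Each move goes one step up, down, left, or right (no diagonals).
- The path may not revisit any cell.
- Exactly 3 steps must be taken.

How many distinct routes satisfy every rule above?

Need simple routes of exactly 3 moves from I to J (Manhattan distance 1, so 1 moves are spent on a detour and 1 undoing it).
Enumerating: I C D J | I M N J.
That gives 2 routes.

2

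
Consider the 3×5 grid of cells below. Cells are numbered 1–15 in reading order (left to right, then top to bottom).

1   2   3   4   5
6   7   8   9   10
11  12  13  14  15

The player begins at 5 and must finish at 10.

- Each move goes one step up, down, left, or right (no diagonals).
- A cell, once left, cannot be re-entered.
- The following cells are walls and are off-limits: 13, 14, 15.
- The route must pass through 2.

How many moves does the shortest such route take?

7

Any route passes through 2 somewhere between 5 and 10. Summing Manhattan distances along the two legs (5 → 2 → 10) gives a lower bound of 3 + 4 = 7 moves.
A route of 7 moves achieves this: 5 → 4 → 3 → 2 → 7 → 8 → 9 → 10.
Since 7 matches the lower bound, it is optimal.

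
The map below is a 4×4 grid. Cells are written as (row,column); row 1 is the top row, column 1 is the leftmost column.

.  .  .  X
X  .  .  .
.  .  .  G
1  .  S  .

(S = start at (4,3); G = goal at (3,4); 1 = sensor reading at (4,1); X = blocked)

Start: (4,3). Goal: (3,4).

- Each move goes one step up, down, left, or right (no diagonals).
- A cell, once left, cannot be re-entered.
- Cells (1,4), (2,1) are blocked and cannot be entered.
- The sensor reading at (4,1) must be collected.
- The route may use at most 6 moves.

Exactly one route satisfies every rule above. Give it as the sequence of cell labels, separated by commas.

The budget equals the shortest possible length, so every move has to be on a shortest route through the required cells.
Route from (4,3): left 2 to (4,1), up 1 to (3,1), right 3 to (3,4) — 6 moves in all.
Check: all required cells visited; 6 ≤ 6 moves.

(4,3), (4,2), (4,1), (3,1), (3,2), (3,3), (3,4)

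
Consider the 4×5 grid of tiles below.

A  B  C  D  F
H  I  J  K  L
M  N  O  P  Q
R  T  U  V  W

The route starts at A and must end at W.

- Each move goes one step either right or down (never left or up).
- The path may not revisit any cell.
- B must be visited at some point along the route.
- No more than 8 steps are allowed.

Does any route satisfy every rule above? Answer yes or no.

yes

One route that works: A → B → I → N → T → U → V → W.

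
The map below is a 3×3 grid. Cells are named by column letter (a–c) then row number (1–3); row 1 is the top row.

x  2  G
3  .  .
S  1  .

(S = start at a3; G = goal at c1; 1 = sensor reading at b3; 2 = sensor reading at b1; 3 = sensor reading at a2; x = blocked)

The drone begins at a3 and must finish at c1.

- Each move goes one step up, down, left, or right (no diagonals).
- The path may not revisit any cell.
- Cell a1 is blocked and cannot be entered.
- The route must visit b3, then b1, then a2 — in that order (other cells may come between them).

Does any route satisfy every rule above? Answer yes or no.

Even ignoring the required order, no revisit-free route from a3 to c1 manages to pass through all of b3, b1, and a2: branching out from a3, every path either misses one of them or, having collected them, can no longer reach c1 without re-entering a cell.

no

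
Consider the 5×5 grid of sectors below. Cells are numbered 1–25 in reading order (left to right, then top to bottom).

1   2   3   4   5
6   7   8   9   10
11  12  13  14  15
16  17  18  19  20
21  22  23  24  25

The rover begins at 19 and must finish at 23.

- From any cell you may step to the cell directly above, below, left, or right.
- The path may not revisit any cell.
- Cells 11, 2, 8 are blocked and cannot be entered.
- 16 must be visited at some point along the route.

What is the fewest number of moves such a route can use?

6

Any route passes through 16 somewhere between 19 and 23. Summing Manhattan distances along the two legs (19 → 16 → 23) gives a lower bound of 3 + 3 = 6 moves.
A route of 6 moves achieves this: 19 → 18 → 17 → 16 → 21 → 22 → 23.
Since 6 matches the lower bound, it is optimal.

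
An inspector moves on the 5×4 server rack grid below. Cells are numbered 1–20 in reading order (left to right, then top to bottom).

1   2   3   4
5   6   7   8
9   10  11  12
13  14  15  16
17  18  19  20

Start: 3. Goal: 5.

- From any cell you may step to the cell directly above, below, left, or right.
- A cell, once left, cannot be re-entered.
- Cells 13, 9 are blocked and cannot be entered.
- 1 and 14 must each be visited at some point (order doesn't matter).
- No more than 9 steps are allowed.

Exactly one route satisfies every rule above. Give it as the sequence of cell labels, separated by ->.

3 -> 7 -> 11 -> 15 -> 14 -> 10 -> 6 -> 2 -> 1 -> 5

The budget equals the shortest possible length, so every move has to be on a shortest route through the required cells.
Route from 3: 3× down (reaching 15), left to 14, 3× up (reaching 2), left to 1, down to 5 — 9 moves in all.
Check: all required cells visited; 9 ≤ 9 moves.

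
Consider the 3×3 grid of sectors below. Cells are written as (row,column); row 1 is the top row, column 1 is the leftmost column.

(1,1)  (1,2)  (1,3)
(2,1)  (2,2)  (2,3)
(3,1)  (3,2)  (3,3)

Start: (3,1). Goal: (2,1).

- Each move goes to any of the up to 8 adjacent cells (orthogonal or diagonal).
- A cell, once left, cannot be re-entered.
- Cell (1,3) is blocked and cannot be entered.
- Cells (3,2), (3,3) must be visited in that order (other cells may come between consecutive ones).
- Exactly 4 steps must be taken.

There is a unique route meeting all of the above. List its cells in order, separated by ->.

The waypoints must appear in the order (3,2), (3,3), with no cell reused.
Route from (3,1): 2× right (reaching (3,3)), up-left to (2,2), left to (2,1) — 4 moves in all.
Check: order respected ((3,2) at step 1, (3,3) at step 2); 4 moves as required.

(3,1) -> (3,2) -> (3,3) -> (2,2) -> (2,1)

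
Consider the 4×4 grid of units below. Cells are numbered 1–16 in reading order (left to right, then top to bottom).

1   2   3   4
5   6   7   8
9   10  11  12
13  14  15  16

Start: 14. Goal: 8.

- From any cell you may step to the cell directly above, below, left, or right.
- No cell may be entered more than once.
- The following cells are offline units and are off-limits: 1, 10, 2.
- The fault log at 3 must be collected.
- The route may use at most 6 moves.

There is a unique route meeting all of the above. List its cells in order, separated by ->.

14 -> 15 -> 11 -> 7 -> 3 -> 4 -> 8

The 6-move cap with required stops at 3 leaves no slack for detours.
Route from 14: right to 15, 3× up (reaching 3), right to 4, down to 8 — 6 moves in all.
Check: all required cells visited; 6 ≤ 6 moves.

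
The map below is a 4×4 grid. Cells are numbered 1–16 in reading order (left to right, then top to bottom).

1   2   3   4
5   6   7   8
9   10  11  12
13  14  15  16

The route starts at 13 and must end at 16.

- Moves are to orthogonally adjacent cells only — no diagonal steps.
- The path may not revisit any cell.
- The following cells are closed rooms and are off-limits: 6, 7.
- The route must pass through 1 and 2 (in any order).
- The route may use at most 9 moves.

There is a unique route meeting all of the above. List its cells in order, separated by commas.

13, 9, 5, 1, 2, 3, 4, 8, 12, 16

The budget equals the shortest possible length, so every move has to be on a shortest route through the required cells.
Route from 13: 3× up (reaching 1), 3× right (reaching 4), 3× down (reaching 16) — 9 moves in all.
Check: all required cells visited; 9 ≤ 9 moves.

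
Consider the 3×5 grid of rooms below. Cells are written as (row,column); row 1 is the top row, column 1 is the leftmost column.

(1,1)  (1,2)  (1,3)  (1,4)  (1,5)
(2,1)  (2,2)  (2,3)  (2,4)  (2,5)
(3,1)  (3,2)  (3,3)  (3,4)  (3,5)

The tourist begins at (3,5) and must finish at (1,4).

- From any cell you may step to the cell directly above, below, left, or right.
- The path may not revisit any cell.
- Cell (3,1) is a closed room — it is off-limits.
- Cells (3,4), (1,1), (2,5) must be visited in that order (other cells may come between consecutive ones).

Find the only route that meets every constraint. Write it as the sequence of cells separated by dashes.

The waypoints must appear in the order (3,4), (1,1), (2,5), with no cell reused.
Route from (3,5): left 3 to (3,2), up 1 to (2,2), left 1 to (2,1), up 1 to (1,1), right 2 to (1,3), down 1 to (2,3), right 2 to (2,5), up 1 to (1,5), left 1 to (1,4) — 13 moves in all.
Check: order respected ((3,4) at step 1, (1,1) at step 6, (2,5) at step 11).

(3,5) - (3,4) - (3,3) - (3,2) - (2,2) - (2,1) - (1,1) - (1,2) - (1,3) - (2,3) - (2,4) - (2,5) - (1,5) - (1,4)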